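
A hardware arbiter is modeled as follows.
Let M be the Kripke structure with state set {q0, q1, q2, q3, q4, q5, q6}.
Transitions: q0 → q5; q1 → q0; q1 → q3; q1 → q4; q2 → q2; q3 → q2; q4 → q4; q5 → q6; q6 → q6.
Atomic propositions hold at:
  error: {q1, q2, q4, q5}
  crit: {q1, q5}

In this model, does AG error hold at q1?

AG error: greatest fixpoint, start Z0 = {q1, q2, q4, q5}, keep only states in Sat with every successor in Z. Z1 = {q2, q4}; fixed.
Sat(AG error) = {q2, q4}
q1 ∉ Sat(AG error) = {q2, q4}, so the formula does not hold at q1.

No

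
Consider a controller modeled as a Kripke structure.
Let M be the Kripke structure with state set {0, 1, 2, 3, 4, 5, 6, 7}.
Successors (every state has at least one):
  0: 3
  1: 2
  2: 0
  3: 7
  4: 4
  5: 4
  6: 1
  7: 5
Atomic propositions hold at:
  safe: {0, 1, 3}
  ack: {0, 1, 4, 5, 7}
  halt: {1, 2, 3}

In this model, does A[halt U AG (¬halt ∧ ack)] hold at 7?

Yes

Sat(¬halt) = {0, 4, 5, 6, 7}
Sat(¬halt ∧ ack) = {0, 4, 5, 7}
AG (¬halt ∧ ack): greatest fixpoint, start Z0 = {0, 4, 5, 7}, keep only states in Sat with every successor in Z. Z1 = {4, 5, 7}; fixed.
Sat(AG (¬halt ∧ ack)) = {4, 5, 7}
A[halt U AG (¬halt ∧ ack)]: least fixpoint, start Z0 = Sat(AG (¬halt ∧ ack)) = {4, 5, 7}, add states in Sat(halt) with every successor in Z. Z1 = {3, 4, 5, 7}; fixed.
Sat(A[halt U AG (¬halt ∧ ack)]) = {3, 4, 5, 7}
7 ∈ Sat(A[halt U AG (¬halt ∧ ack)]) = {3, 4, 5, 7}, so the formula holds at 7.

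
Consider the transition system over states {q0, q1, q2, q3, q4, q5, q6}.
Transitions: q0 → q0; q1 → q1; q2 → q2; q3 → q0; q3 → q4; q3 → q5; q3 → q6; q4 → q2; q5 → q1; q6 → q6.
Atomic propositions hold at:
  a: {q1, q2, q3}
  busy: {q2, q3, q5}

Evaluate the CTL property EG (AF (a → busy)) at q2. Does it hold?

Yes

Sat(a → busy) = {q0, q2, q3, q4, q5, q6}
AF (a → busy): least fixpoint, start Z0 = {q0, q2, q3, q4, q5, q6}, add states with every successor in Z. Already a fixed point.
Sat(AF (a → busy)) = {q0, q2, q3, q4, q5, q6}
EG (AF (a → busy)): greatest fixpoint, start Z0 = {q0, q2, q3, q4, q5, q6}, keep only states in Sat with some successor in Z. Z1 = {q0, q2, q3, q4, q6}; fixed.
Sat(EG (AF (a → busy))) = {q0, q2, q3, q4, q6}
q2 ∈ Sat(EG (AF (a → busy))) = {q0, q2, q3, q4, q6}, so the formula holds at q2.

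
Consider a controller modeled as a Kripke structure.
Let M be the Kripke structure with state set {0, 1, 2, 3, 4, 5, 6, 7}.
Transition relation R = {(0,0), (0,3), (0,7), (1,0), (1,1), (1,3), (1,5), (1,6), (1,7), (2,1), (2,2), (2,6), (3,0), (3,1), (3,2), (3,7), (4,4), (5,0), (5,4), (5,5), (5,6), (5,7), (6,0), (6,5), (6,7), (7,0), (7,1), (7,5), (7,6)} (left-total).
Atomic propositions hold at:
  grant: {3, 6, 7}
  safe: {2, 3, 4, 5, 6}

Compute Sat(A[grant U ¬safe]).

{0, 1, 7}

Sat(¬safe) = {0, 1, 7}
A[grant U ¬safe]: least fixpoint, start Z0 = Sat(¬safe) = {0, 1, 7}, add states in Sat(grant) with every successor in Z. Already a fixed point.
Sat(A[grant U ¬safe]) = {0, 1, 7}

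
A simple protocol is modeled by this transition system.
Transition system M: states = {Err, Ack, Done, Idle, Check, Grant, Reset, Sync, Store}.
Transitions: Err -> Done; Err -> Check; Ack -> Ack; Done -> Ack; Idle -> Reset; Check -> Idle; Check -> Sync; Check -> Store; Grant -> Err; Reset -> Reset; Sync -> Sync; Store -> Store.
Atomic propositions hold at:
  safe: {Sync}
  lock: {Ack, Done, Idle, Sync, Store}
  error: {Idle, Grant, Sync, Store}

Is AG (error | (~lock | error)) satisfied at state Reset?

Sat(~lock) = {Err, Check, Grant, Reset}
Sat(~lock | error) = {Err, Idle, Check, Grant, Reset, Sync, Store}
Sat(error | (~lock | error)) = {Err, Idle, Check, Grant, Reset, Sync, Store}
AG (error | (~lock | error)): greatest fixpoint, start Z0 = {Err, Idle, Check, Grant, Reset, Sync, Store}, keep only states in Sat with every successor in Z. Z1 = {Idle, Check, Grant, Reset, Sync, Store}; Z2 = {Idle, Check, Reset, Sync, Store}; fixed.
Sat(AG (error | (~lock | error))) = {Idle, Check, Reset, Sync, Store}
Reset ∈ Sat(AG (error | (~lock | error))) = {Idle, Check, Reset, Sync, Store}, so the formula holds at Reset.

Yes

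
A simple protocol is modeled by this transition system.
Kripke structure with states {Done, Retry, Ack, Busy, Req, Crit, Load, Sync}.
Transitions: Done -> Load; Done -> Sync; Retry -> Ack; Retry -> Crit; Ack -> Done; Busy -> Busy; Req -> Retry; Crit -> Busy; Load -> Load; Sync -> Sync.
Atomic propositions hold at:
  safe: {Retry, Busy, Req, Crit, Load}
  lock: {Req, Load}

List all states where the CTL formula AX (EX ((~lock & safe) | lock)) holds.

{Ack, Busy, Req, Crit, Load}

Sat(~lock) = {Done, Retry, Ack, Busy, Crit, Sync}
Sat(~lock & safe) = {Retry, Busy, Crit}
Sat((~lock & safe) | lock) = {Retry, Busy, Req, Crit, Load}
Sat(EX ((~lock & safe) | lock)) = {s : some successor in {Retry, Busy, Req, Crit, Load}} = {Done, Retry, Busy, Req, Crit, Load}
Sat(AX (EX ((~lock & safe) | lock))) = {s : every successor in {Done, Retry, Busy, Req, Crit, Load}} = {Ack, Busy, Req, Crit, Load}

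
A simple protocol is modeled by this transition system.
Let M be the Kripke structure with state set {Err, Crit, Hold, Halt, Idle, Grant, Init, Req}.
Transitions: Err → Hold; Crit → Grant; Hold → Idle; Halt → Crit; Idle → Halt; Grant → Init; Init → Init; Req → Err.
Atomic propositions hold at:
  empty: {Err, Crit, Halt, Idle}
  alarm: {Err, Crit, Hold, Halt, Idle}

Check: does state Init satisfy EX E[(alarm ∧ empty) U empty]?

No

Sat(alarm ∧ empty) = {Err, Crit, Halt, Idle}
E[(alarm ∧ empty) U empty]: least fixpoint, start Z0 = Sat(empty) = {Err, Crit, Halt, Idle}, add states in Sat(alarm ∧ empty) with some successor in Z. Already a fixed point.
Sat(E[(alarm ∧ empty) U empty]) = {Err, Crit, Halt, Idle}
Sat(EX E[(alarm ∧ empty) U empty]) = {s : some successor in {Err, Crit, Halt, Idle}} = {Hold, Halt, Idle, Req}
Init ∉ Sat(EX E[(alarm ∧ empty) U empty]) = {Hold, Halt, Idle, Req}, so the formula does not hold at Init.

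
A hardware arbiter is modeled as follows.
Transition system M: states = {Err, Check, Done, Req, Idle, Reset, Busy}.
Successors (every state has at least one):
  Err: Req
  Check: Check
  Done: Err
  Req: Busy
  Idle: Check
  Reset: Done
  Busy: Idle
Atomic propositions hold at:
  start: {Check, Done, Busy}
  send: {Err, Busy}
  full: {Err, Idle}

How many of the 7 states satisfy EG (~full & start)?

Sat(~full) = {Check, Done, Req, Reset, Busy}
Sat(~full & start) = {Check, Done, Busy}
EG (~full & start): greatest fixpoint, start Z0 = {Check, Done, Busy}, keep only states in Sat with some successor in Z. Z1 = {Check}; fixed.
Sat(EG (~full & start)) = {Check}
|Sat(EG (~full & start))| = |{Check}| = 1.

1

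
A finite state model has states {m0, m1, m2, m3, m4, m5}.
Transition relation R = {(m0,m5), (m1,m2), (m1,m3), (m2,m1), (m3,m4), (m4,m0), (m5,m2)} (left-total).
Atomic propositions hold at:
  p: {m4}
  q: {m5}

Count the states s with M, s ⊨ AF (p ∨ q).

Sat(p ∨ q) = {m4, m5}
AF (p ∨ q): least fixpoint, start Z0 = {m4, m5}, add states with every successor in Z. Z1 = {m0, m3, m4, m5}; fixed.
Sat(AF (p ∨ q)) = {m0, m3, m4, m5}
|Sat(AF (p ∨ q))| = |{m0, m3, m4, m5}| = 4.

4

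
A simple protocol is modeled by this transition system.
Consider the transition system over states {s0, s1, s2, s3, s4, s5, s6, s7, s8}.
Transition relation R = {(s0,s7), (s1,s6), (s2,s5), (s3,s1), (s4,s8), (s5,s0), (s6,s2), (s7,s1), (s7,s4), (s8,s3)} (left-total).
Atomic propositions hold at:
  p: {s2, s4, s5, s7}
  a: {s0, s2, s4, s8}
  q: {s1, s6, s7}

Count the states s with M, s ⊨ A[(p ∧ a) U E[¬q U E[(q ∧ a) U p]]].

Sat(p ∧ a) = {s2, s4}
Sat(¬q) = {s0, s2, s3, s4, s5, s8}
Sat(q ∧ a) = ∅
E[(q ∧ a) U p]: least fixpoint, start Z0 = Sat(p) = {s2, s4, s5, s7}, add states in Sat(q ∧ a) with some successor in Z. Already a fixed point.
Sat(E[(q ∧ a) U p]) = {s2, s4, s5, s7}
E[¬q U E[(q ∧ a) U p]]: least fixpoint, start Z0 = Sat(E[(q ∧ a) U p]) = {s2, s4, s5, s7}, add states in Sat(¬q) with some successor in Z. Z1 = {s0, s2, s4, s5, s7}; fixed.
Sat(E[¬q U E[(q ∧ a) U p]]) = {s0, s2, s4, s5, s7}
A[(p ∧ a) U E[¬q U E[(q ∧ a) U p]]]: least fixpoint, start Z0 = Sat(E[¬q U E[(q ∧ a) U p]]) = {s0, s2, s4, s5, s7}, add states in Sat(p ∧ a) with every successor in Z. Already a fixed point.
Sat(A[(p ∧ a) U E[¬q U E[(q ∧ a) U p]]]) = {s0, s2, s4, s5, s7}
|Sat(A[(p ∧ a) U E[¬q U E[(q ∧ a) U p]]])| = |{s0, s2, s4, s5, s7}| = 5.

5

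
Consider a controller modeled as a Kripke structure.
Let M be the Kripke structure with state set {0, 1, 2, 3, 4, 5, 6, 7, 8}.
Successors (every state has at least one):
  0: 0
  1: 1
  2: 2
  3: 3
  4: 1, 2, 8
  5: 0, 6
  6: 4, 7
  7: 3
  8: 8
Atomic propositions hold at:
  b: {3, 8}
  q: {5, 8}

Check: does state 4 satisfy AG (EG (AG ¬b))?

No

Sat(¬b) = {0, 1, 2, 4, 5, 6, 7}
AG ¬b: greatest fixpoint, start Z0 = {0, 1, 2, 4, 5, 6, 7}, keep only states in Sat with every successor in Z. Z1 = {0, 1, 2, 5, 6}; Z2 = {0, 1, 2, 5}; Z3 = {0, 1, 2}; fixed.
Sat(AG ¬b) = {0, 1, 2}
EG (AG ¬b): greatest fixpoint, start Z0 = {0, 1, 2}, keep only states in Sat with some successor in Z. Already a fixed point.
Sat(EG (AG ¬b)) = {0, 1, 2}
AG (EG (AG ¬b)): greatest fixpoint, start Z0 = {0, 1, 2}, keep only states in Sat with every successor in Z. Already a fixed point.
Sat(AG (EG (AG ¬b))) = {0, 1, 2}
4 ∉ Sat(AG (EG (AG ¬b))) = {0, 1, 2}, so the formula does not hold at 4.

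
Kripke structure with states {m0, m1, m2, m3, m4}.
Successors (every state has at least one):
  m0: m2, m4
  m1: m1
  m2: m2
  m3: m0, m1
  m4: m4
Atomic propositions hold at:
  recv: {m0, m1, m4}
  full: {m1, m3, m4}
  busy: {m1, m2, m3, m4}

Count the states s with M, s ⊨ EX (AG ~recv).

2

Sat(~recv) = {m2, m3}
AG ~recv: greatest fixpoint, start Z0 = {m2, m3}, keep only states in Sat with every successor in Z. Z1 = {m2}; fixed.
Sat(AG ~recv) = {m2}
Sat(EX (AG ~recv)) = {s : some successor in {m2}} = {m0, m2}
|Sat(EX (AG ~recv))| = |{m0, m2}| = 2.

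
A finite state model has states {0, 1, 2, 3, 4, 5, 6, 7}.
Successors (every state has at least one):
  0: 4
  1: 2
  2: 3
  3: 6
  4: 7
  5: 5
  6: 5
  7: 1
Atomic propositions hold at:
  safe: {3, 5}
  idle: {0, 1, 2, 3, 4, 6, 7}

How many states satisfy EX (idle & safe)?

1

Sat(idle & safe) = {3}
Sat(EX (idle & safe)) = {s : some successor in {3}} = {2}
|Sat(EX (idle & safe))| = |{2}| = 1.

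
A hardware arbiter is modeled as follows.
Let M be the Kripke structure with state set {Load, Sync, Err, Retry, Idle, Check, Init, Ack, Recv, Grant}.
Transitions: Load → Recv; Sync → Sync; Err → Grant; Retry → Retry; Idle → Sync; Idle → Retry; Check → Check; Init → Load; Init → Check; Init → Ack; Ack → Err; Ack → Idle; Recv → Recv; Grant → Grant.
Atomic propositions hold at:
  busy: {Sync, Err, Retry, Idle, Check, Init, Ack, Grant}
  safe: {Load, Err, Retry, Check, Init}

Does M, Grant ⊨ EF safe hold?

EF safe: least fixpoint, start Z0 = {Load, Err, Retry, Check, Init}, add states with some successor in Z. Z1 = {Load, Err, Retry, Idle, Check, Init, Ack}; fixed.
Sat(EF safe) = {Load, Err, Retry, Idle, Check, Init, Ack}
Grant ∉ Sat(EF safe) = {Load, Err, Retry, Idle, Check, Init, Ack}, so the formula does not hold at Grant.

No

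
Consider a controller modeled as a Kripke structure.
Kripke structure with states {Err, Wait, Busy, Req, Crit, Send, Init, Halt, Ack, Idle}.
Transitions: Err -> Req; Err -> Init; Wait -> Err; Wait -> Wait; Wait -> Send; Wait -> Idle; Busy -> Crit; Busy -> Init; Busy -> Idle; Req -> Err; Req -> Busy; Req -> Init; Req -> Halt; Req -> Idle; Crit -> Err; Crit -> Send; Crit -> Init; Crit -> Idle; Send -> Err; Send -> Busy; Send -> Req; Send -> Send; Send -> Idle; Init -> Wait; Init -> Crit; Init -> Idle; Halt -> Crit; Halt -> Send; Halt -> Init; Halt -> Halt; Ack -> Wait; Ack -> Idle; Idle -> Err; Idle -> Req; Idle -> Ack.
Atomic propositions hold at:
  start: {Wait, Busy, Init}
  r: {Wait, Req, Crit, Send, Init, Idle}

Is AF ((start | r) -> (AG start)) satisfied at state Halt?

Sat(start | r) = {Wait, Busy, Req, Crit, Send, Init, Idle}
AG start: greatest fixpoint, start Z0 = {Wait, Busy, Init}, keep only states in Sat with every successor in Z. Z1 = ∅; fixed.
Sat(AG start) = ∅
Sat((start | r) -> (AG start)) = {Err, Halt, Ack}
AF ((start | r) -> (AG start)): least fixpoint, start Z0 = {Err, Halt, Ack}, add states with every successor in Z. Already a fixed point.
Sat(AF ((start | r) -> (AG start))) = {Err, Halt, Ack}
Halt ∈ Sat(AF ((start | r) -> (AG start))) = {Err, Halt, Ack}, so the formula holds at Halt.

Yes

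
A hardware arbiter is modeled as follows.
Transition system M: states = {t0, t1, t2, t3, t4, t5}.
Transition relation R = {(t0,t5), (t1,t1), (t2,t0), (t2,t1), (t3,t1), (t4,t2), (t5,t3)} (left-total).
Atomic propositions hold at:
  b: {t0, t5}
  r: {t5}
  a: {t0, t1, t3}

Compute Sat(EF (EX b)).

{t0, t2, t4}

Sat(EX b) = {s : some successor in {t0, t5}} = {t0, t2}
EF (EX b): least fixpoint, start Z0 = {t0, t2}, add states with some successor in Z. Z1 = {t0, t2, t4}; fixed.
Sat(EF (EX b)) = {t0, t2, t4}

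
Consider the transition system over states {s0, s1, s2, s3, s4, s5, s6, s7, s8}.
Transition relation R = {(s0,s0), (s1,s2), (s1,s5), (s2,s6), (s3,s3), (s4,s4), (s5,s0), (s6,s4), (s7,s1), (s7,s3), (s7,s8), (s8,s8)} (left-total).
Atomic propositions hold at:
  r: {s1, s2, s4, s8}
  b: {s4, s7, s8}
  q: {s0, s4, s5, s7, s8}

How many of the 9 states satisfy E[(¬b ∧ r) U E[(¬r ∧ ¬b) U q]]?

Sat(¬b) = {s0, s1, s2, s3, s5, s6}
Sat(¬b ∧ r) = {s1, s2}
Sat(¬r) = {s0, s3, s5, s6, s7}
Sat(¬r ∧ ¬b) = {s0, s3, s5, s6}
E[(¬r ∧ ¬b) U q]: least fixpoint, start Z0 = Sat(q) = {s0, s4, s5, s7, s8}, add states in Sat(¬r ∧ ¬b) with some successor in Z. Z1 = {s0, s4, s5, s6, s7, s8}; fixed.
Sat(E[(¬r ∧ ¬b) U q]) = {s0, s4, s5, s6, s7, s8}
E[(¬b ∧ r) U E[(¬r ∧ ¬b) U q]]: least fixpoint, start Z0 = Sat(E[(¬r ∧ ¬b) U q]) = {s0, s4, s5, s6, s7, s8}, add states in Sat(¬b ∧ r) with some successor in Z. Z1 = {s0, s1, s2, s4, s5, s6, s7, s8}; fixed.
Sat(E[(¬b ∧ r) U E[(¬r ∧ ¬b) U q]]) = {s0, s1, s2, s4, s5, s6, s7, s8}
|Sat(E[(¬b ∧ r) U E[(¬r ∧ ¬b) U q]])| = |{s0, s1, s2, s4, s5, s6, s7, s8}| = 8.

8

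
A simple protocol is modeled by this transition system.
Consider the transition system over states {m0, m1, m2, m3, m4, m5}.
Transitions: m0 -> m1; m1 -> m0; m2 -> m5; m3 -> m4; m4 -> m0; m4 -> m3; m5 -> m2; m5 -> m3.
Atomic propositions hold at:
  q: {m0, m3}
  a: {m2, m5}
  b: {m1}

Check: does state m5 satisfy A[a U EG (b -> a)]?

Yes

Sat(b -> a) = {m0, m2, m3, m4, m5}
EG (b -> a): greatest fixpoint, start Z0 = {m0, m2, m3, m4, m5}, keep only states in Sat with some successor in Z. Z1 = {m2, m3, m4, m5}; fixed.
Sat(EG (b -> a)) = {m2, m3, m4, m5}
A[a U EG (b -> a)]: least fixpoint, start Z0 = Sat(EG (b -> a)) = {m2, m3, m4, m5}, add states in Sat(a) with every successor in Z. Already a fixed point.
Sat(A[a U EG (b -> a)]) = {m2, m3, m4, m5}
m5 ∈ Sat(A[a U EG (b -> a)]) = {m2, m3, m4, m5}, so the formula holds at m5.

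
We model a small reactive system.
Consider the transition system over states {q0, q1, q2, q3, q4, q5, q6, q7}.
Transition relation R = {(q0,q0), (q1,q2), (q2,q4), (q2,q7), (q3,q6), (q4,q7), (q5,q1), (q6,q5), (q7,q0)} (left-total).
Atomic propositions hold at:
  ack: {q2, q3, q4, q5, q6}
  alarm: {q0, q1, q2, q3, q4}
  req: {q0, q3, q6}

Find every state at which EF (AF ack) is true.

AF ack: least fixpoint, start Z0 = {q2, q3, q4, q5, q6}, add states with every successor in Z. Z1 = {q1, q2, q3, q4, q5, q6}; fixed.
Sat(AF ack) = {q1, q2, q3, q4, q5, q6}
EF (AF ack): least fixpoint, start Z0 = {q1, q2, q3, q4, q5, q6}, add states with some successor in Z. Already a fixed point.
Sat(EF (AF ack)) = {q1, q2, q3, q4, q5, q6}

{q1, q2, q3, q4, q5, q6}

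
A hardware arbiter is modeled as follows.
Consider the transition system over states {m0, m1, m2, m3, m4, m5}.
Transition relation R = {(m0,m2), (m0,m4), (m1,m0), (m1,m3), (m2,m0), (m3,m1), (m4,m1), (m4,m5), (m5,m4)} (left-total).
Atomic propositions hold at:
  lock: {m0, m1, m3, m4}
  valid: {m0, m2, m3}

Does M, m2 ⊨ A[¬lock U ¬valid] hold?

Sat(¬lock) = {m2, m5}
Sat(¬valid) = {m1, m4, m5}
A[¬lock U ¬valid]: least fixpoint, start Z0 = Sat(¬valid) = {m1, m4, m5}, add states in Sat(¬lock) with every successor in Z. Already a fixed point.
Sat(A[¬lock U ¬valid]) = {m1, m4, m5}
m2 ∉ Sat(A[¬lock U ¬valid]) = {m1, m4, m5}, so the formula does not hold at m2.

No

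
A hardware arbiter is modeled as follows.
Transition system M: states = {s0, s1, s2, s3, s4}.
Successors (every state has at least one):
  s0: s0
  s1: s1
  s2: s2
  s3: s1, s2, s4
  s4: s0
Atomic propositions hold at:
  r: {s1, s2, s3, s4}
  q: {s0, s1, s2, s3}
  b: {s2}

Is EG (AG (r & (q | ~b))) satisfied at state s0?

Sat(~b) = {s0, s1, s3, s4}
Sat(q | ~b) = {s0, s1, s2, s3, s4}
Sat(r & (q | ~b)) = {s1, s2, s3, s4}
AG (r & (q | ~b)): greatest fixpoint, start Z0 = {s1, s2, s3, s4}, keep only states in Sat with every successor in Z. Z1 = {s1, s2, s3}; Z2 = {s1, s2}; fixed.
Sat(AG (r & (q | ~b))) = {s1, s2}
EG (AG (r & (q | ~b))): greatest fixpoint, start Z0 = {s1, s2}, keep only states in Sat with some successor in Z. Already a fixed point.
Sat(EG (AG (r & (q | ~b)))) = {s1, s2}
s0 ∉ Sat(EG (AG (r & (q | ~b)))) = {s1, s2}, so the formula does not hold at s0.

No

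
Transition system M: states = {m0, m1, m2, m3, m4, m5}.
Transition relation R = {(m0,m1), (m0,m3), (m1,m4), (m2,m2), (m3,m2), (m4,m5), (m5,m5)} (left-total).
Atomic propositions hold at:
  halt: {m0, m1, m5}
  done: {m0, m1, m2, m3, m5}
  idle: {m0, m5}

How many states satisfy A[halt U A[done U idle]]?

2

A[done U idle]: least fixpoint, start Z0 = Sat(idle) = {m0, m5}, add states in Sat(done) with every successor in Z. Already a fixed point.
Sat(A[done U idle]) = {m0, m5}
A[halt U A[done U idle]]: least fixpoint, start Z0 = Sat(A[done U idle]) = {m0, m5}, add states in Sat(halt) with every successor in Z. Already a fixed point.
Sat(A[halt U A[done U idle]]) = {m0, m5}
|Sat(A[halt U A[done U idle]])| = |{m0, m5}| = 2.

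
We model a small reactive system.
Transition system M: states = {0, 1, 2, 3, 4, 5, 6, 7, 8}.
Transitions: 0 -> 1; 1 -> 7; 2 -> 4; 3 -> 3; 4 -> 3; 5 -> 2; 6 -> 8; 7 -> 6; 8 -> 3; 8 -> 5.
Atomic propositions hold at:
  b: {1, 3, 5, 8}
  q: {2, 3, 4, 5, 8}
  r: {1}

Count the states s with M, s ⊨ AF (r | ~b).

7

Sat(~b) = {0, 2, 4, 6, 7}
Sat(r | ~b) = {0, 1, 2, 4, 6, 7}
AF (r | ~b): least fixpoint, start Z0 = {0, 1, 2, 4, 6, 7}, add states with every successor in Z. Z1 = {0, 1, 2, 4, 5, 6, 7}; fixed.
Sat(AF (r | ~b)) = {0, 1, 2, 4, 5, 6, 7}
|Sat(AF (r | ~b))| = |{0, 1, 2, 4, 5, 6, 7}| = 7.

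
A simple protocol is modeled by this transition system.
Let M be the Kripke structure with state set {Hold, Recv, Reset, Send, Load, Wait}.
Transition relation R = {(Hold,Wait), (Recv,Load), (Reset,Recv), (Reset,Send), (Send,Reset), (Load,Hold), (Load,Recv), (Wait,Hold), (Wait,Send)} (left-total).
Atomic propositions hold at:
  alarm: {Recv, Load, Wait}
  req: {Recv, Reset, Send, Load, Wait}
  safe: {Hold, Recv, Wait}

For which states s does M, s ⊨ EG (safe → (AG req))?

{Reset, Send}

AG req: greatest fixpoint, start Z0 = {Recv, Reset, Send, Load, Wait}, keep only states in Sat with every successor in Z. Z1 = {Recv, Reset, Send}; Z2 = {Reset, Send}; Z3 = {Send}; Z4 = ∅; fixed.
Sat(AG req) = ∅
Sat(safe → (AG req)) = {Reset, Send, Load}
EG (safe → (AG req)): greatest fixpoint, start Z0 = {Reset, Send, Load}, keep only states in Sat with some successor in Z. Z1 = {Reset, Send}; fixed.
Sat(EG (safe → (AG req))) = {Reset, Send}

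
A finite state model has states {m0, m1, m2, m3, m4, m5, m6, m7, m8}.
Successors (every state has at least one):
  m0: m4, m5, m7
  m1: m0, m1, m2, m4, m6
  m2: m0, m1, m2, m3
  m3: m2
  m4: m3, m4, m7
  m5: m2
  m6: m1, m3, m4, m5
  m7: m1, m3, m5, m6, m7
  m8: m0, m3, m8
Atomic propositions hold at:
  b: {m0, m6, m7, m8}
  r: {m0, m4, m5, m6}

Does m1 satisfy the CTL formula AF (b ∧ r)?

Sat(b ∧ r) = {m0, m6}
AF (b ∧ r): least fixpoint, start Z0 = {m0, m6}, add states with every successor in Z. Already a fixed point.
Sat(AF (b ∧ r)) = {m0, m6}
m1 ∉ Sat(AF (b ∧ r)) = {m0, m6}, so the formula does not hold at m1.

No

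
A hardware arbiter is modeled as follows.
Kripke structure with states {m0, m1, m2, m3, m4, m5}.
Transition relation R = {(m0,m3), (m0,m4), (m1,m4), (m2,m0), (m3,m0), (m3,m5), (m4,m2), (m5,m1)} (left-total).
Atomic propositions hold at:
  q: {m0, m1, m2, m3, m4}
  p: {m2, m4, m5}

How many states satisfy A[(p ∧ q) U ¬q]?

1

Sat(p ∧ q) = {m2, m4}
Sat(¬q) = {m5}
A[(p ∧ q) U ¬q]: least fixpoint, start Z0 = Sat(¬q) = {m5}, add states in Sat(p ∧ q) with every successor in Z. Already a fixed point.
Sat(A[(p ∧ q) U ¬q]) = {m5}
|Sat(A[(p ∧ q) U ¬q])| = |{m5}| = 1.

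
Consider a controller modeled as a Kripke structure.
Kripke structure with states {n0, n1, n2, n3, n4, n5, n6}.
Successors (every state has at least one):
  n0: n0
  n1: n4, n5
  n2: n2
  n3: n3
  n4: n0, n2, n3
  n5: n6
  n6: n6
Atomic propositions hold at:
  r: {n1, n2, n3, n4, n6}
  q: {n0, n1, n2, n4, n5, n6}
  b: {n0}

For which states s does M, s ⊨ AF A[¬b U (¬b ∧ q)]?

Sat(¬b) = {n1, n2, n3, n4, n5, n6}
Sat(¬b ∧ q) = {n1, n2, n4, n5, n6}
A[¬b U (¬b ∧ q)]: least fixpoint, start Z0 = Sat((¬b ∧ q)) = {n1, n2, n4, n5, n6}, add states in Sat(¬b) with every successor in Z. Already a fixed point.
Sat(A[¬b U (¬b ∧ q)]) = {n1, n2, n4, n5, n6}
AF A[¬b U (¬b ∧ q)]: least fixpoint, start Z0 = {n1, n2, n4, n5, n6}, add states with every successor in Z. Already a fixed point.
Sat(AF A[¬b U (¬b ∧ q)]) = {n1, n2, n4, n5, n6}

{n1, n2, n4, n5, n6}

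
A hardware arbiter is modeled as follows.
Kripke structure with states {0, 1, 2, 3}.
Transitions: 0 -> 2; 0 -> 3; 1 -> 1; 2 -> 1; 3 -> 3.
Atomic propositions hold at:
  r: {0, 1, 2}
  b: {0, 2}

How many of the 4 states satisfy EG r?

EG r: greatest fixpoint, start Z0 = {0, 1, 2}, keep only states in Sat with some successor in Z. Already a fixed point.
Sat(EG r) = {0, 1, 2}
|Sat(EG r)| = |{0, 1, 2}| = 3.

3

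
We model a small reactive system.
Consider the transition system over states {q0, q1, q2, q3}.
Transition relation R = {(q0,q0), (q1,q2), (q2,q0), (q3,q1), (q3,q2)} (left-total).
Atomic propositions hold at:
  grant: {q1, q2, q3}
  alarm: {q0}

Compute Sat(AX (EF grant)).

EF grant: least fixpoint, start Z0 = {q1, q2, q3}, add states with some successor in Z. Already a fixed point.
Sat(EF grant) = {q1, q2, q3}
Sat(AX (EF grant)) = {s : every successor in {q1, q2, q3}} = {q1, q3}

{q1, q3}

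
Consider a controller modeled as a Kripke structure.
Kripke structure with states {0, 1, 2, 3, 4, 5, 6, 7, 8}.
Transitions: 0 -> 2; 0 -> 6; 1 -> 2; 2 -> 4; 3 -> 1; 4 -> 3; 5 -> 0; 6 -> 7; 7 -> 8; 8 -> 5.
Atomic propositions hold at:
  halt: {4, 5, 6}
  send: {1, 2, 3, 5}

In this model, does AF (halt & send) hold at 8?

Yes

Sat(halt & send) = {5}
AF (halt & send): least fixpoint, start Z0 = {5}, add states with every successor in Z. Z1 = {5, 8}; Z2 = {5, 7, 8}; Z3 = {5, 6, 7, 8}; fixed.
Sat(AF (halt & send)) = {5, 6, 7, 8}
8 ∈ Sat(AF (halt & send)) = {5, 6, 7, 8}, so the formula holds at 8.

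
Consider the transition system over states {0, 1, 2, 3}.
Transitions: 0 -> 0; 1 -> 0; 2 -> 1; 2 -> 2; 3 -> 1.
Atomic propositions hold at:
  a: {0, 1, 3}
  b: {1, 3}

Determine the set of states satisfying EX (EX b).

{2}

Sat(EX b) = {s : some successor in {1, 3}} = {2, 3}
Sat(EX (EX b)) = {s : some successor in {2, 3}} = {2}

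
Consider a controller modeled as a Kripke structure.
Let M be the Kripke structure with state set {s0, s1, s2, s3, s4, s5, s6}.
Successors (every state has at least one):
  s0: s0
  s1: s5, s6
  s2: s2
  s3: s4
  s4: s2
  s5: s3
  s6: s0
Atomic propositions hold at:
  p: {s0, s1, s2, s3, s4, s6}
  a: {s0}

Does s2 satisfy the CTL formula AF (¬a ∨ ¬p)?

Sat(¬a) = {s1, s2, s3, s4, s5, s6}
Sat(¬p) = {s5}
Sat(¬a ∨ ¬p) = {s1, s2, s3, s4, s5, s6}
AF (¬a ∨ ¬p): least fixpoint, start Z0 = {s1, s2, s3, s4, s5, s6}, add states with every successor in Z. Already a fixed point.
Sat(AF (¬a ∨ ¬p)) = {s1, s2, s3, s4, s5, s6}
s2 ∈ Sat(AF (¬a ∨ ¬p)) = {s1, s2, s3, s4, s5, s6}, so the formula holds at s2.

Yes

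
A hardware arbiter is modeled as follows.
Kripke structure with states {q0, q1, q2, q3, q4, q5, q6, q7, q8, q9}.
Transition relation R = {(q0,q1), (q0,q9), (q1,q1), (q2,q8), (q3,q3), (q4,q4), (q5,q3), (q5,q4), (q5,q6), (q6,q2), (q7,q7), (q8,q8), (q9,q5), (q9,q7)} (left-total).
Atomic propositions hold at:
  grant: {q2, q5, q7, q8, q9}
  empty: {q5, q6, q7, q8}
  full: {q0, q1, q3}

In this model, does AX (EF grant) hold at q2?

Yes

EF grant: least fixpoint, start Z0 = {q2, q5, q7, q8, q9}, add states with some successor in Z. Z1 = {q0, q2, q5, q6, q7, q8, q9}; fixed.
Sat(EF grant) = {q0, q2, q5, q6, q7, q8, q9}
Sat(AX (EF grant)) = {s : every successor in {q0, q2, q5, q6, q7, q8, q9}} = {q2, q6, q7, q8, q9}
q2 ∈ Sat(AX (EF grant)) = {q2, q6, q7, q8, q9}, so the formula holds at q2.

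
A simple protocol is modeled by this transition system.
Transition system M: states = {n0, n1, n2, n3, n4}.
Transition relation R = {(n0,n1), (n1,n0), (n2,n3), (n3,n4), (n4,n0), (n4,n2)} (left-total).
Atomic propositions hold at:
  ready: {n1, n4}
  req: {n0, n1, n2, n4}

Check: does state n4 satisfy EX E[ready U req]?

E[ready U req]: least fixpoint, start Z0 = Sat(req) = {n0, n1, n2, n4}, add states in Sat(ready) with some successor in Z. Already a fixed point.
Sat(E[ready U req]) = {n0, n1, n2, n4}
Sat(EX E[ready U req]) = {s : some successor in {n0, n1, n2, n4}} = {n0, n1, n3, n4}
n4 ∈ Sat(EX E[ready U req]) = {n0, n1, n3, n4}, so the formula holds at n4.

Yes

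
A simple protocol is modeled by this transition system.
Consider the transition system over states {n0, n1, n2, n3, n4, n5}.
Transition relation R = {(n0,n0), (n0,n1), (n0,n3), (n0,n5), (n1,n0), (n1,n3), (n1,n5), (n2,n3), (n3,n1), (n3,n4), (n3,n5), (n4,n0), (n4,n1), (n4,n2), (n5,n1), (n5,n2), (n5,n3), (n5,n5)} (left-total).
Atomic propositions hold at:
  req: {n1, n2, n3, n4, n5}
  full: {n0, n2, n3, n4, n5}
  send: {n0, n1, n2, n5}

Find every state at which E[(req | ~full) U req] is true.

Sat(~full) = {n1}
Sat(req | ~full) = {n1, n2, n3, n4, n5}
E[(req | ~full) U req]: least fixpoint, start Z0 = Sat(req) = {n1, n2, n3, n4, n5}, add states in Sat(req | ~full) with some successor in Z. Already a fixed point.
Sat(E[(req | ~full) U req]) = {n1, n2, n3, n4, n5}

{n1, n2, n3, n4, n5}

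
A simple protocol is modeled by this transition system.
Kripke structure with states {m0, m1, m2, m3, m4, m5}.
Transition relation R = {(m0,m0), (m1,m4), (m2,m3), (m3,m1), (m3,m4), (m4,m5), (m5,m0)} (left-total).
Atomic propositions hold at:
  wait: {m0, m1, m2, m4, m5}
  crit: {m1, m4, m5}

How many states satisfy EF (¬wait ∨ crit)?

Sat(¬wait) = {m3}
Sat(¬wait ∨ crit) = {m1, m3, m4, m5}
EF (¬wait ∨ crit): least fixpoint, start Z0 = {m1, m3, m4, m5}, add states with some successor in Z. Z1 = {m1, m2, m3, m4, m5}; fixed.
Sat(EF (¬wait ∨ crit)) = {m1, m2, m3, m4, m5}
|Sat(EF (¬wait ∨ crit))| = |{m1, m2, m3, m4, m5}| = 5.

5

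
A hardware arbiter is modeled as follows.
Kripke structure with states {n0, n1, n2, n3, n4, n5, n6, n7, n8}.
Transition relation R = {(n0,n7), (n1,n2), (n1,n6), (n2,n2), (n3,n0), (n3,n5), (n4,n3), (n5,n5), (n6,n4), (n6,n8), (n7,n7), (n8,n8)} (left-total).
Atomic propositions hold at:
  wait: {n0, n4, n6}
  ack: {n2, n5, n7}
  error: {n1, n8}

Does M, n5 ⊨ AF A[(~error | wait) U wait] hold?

Sat(~error) = {n0, n2, n3, n4, n5, n6, n7}
Sat(~error | wait) = {n0, n2, n3, n4, n5, n6, n7}
A[(~error | wait) U wait]: least fixpoint, start Z0 = Sat(wait) = {n0, n4, n6}, add states in Sat(~error | wait) with every successor in Z. Already a fixed point.
Sat(A[(~error | wait) U wait]) = {n0, n4, n6}
AF A[(~error | wait) U wait]: least fixpoint, start Z0 = {n0, n4, n6}, add states with every successor in Z. Already a fixed point.
Sat(AF A[(~error | wait) U wait]) = {n0, n4, n6}
n5 ∉ Sat(AF A[(~error | wait) U wait]) = {n0, n4, n6}, so the formula does not hold at n5.

No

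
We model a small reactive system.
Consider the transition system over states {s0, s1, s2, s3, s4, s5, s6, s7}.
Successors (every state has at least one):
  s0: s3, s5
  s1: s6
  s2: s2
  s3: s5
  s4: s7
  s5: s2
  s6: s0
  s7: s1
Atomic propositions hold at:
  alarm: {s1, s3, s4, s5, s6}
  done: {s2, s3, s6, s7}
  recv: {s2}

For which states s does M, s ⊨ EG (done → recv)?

Sat(done → recv) = {s0, s1, s2, s4, s5}
EG (done → recv): greatest fixpoint, start Z0 = {s0, s1, s2, s4, s5}, keep only states in Sat with some successor in Z. Z1 = {s0, s2, s5}; fixed.
Sat(EG (done → recv)) = {s0, s2, s5}

{s0, s2, s5}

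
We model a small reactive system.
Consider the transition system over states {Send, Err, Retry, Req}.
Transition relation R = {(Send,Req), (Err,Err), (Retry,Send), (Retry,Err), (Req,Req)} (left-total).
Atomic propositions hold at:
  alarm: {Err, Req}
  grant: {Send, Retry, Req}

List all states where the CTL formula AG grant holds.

AG grant: greatest fixpoint, start Z0 = {Send, Retry, Req}, keep only states in Sat with every successor in Z. Z1 = {Send, Req}; fixed.
Sat(AG grant) = {Send, Req}

{Send, Req}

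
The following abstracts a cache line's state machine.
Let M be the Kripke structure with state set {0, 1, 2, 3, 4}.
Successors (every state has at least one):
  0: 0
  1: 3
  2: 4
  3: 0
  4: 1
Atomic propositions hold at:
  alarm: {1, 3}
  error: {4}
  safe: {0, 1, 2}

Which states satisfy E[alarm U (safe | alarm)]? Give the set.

{0, 1, 2, 3}

Sat(safe | alarm) = {0, 1, 2, 3}
E[alarm U (safe | alarm)]: least fixpoint, start Z0 = Sat((safe | alarm)) = {0, 1, 2, 3}, add states in Sat(alarm) with some successor in Z. Already a fixed point.
Sat(E[alarm U (safe | alarm)]) = {0, 1, 2, 3}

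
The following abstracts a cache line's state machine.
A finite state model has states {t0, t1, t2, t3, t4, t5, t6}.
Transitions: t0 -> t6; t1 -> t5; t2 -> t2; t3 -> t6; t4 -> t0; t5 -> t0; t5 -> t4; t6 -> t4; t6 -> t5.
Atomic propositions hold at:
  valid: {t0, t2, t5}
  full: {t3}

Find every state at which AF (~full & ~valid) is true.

{t0, t1, t3, t4, t5, t6}

Sat(~full) = {t0, t1, t2, t4, t5, t6}
Sat(~valid) = {t1, t3, t4, t6}
Sat(~full & ~valid) = {t1, t4, t6}
AF (~full & ~valid): least fixpoint, start Z0 = {t1, t4, t6}, add states with every successor in Z. Z1 = {t0, t1, t3, t4, t6}; Z2 = {t0, t1, t3, t4, t5, t6}; fixed.
Sat(AF (~full & ~valid)) = {t0, t1, t3, t4, t5, t6}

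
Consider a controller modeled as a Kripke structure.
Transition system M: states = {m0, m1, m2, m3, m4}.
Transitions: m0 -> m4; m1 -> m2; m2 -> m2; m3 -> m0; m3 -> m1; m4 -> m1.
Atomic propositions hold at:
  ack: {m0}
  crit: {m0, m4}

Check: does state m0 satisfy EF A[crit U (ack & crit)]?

Yes

Sat(ack & crit) = {m0}
A[crit U (ack & crit)]: least fixpoint, start Z0 = Sat((ack & crit)) = {m0}, add states in Sat(crit) with every successor in Z. Already a fixed point.
Sat(A[crit U (ack & crit)]) = {m0}
EF A[crit U (ack & crit)]: least fixpoint, start Z0 = {m0}, add states with some successor in Z. Z1 = {m0, m3}; fixed.
Sat(EF A[crit U (ack & crit)]) = {m0, m3}
m0 ∈ Sat(EF A[crit U (ack & crit)]) = {m0, m3}, so the formula holds at m0.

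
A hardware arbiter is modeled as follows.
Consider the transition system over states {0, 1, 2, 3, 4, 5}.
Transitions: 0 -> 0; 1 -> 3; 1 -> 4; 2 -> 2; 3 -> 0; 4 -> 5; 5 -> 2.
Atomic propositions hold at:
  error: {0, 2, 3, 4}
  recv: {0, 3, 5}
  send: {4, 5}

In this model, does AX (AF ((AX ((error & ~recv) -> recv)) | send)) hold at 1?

Sat(~recv) = {1, 2, 4}
Sat(error & ~recv) = {2, 4}
Sat((error & ~recv) -> recv) = {0, 1, 3, 5}
Sat(AX ((error & ~recv) -> recv)) = {s : every successor in {0, 1, 3, 5}} = {0, 3, 4}
Sat((AX ((error & ~recv) -> recv)) | send) = {0, 3, 4, 5}
AF ((AX ((error & ~recv) -> recv)) | send): least fixpoint, start Z0 = {0, 3, 4, 5}, add states with every successor in Z. Z1 = {0, 1, 3, 4, 5}; fixed.
Sat(AF ((AX ((error & ~recv) -> recv)) | send)) = {0, 1, 3, 4, 5}
Sat(AX (AF ((AX ((error & ~recv) -> recv)) | send))) = {s : every successor in {0, 1, 3, 4, 5}} = {0, 1, 3, 4}
1 ∈ Sat(AX (AF ((AX ((error & ~recv) -> recv)) | send))) = {0, 1, 3, 4}, so the formula holds at 1.

Yes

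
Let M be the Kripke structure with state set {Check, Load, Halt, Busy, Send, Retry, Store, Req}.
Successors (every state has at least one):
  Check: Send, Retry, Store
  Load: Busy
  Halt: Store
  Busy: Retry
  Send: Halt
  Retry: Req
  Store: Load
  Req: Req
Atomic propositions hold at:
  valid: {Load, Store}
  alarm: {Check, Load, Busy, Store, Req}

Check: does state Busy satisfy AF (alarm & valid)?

No

Sat(alarm & valid) = {Load, Store}
AF (alarm & valid): least fixpoint, start Z0 = {Load, Store}, add states with every successor in Z. Z1 = {Load, Halt, Store}; Z2 = {Load, Halt, Send, Store}; fixed.
Sat(AF (alarm & valid)) = {Load, Halt, Send, Store}
Busy ∉ Sat(AF (alarm & valid)) = {Load, Halt, Send, Store}, so the formula does not hold at Busy.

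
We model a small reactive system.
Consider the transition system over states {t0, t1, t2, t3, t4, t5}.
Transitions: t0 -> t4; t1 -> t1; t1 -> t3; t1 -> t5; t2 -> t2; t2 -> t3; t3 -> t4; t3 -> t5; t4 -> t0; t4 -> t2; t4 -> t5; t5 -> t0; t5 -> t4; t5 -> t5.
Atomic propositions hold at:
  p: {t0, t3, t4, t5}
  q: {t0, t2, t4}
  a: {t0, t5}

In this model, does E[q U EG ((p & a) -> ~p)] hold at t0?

Yes

Sat(p & a) = {t0, t5}
Sat(~p) = {t1, t2}
Sat((p & a) -> ~p) = {t1, t2, t3, t4}
EG ((p & a) -> ~p): greatest fixpoint, start Z0 = {t1, t2, t3, t4}, keep only states in Sat with some successor in Z. Already a fixed point.
Sat(EG ((p & a) -> ~p)) = {t1, t2, t3, t4}
E[q U EG ((p & a) -> ~p)]: least fixpoint, start Z0 = Sat(EG ((p & a) -> ~p)) = {t1, t2, t3, t4}, add states in Sat(q) with some successor in Z. Z1 = {t0, t1, t2, t3, t4}; fixed.
Sat(E[q U EG ((p & a) -> ~p)]) = {t0, t1, t2, t3, t4}
t0 ∈ Sat(E[q U EG ((p & a) -> ~p)]) = {t0, t1, t2, t3, t4}, so the formula holds at t0.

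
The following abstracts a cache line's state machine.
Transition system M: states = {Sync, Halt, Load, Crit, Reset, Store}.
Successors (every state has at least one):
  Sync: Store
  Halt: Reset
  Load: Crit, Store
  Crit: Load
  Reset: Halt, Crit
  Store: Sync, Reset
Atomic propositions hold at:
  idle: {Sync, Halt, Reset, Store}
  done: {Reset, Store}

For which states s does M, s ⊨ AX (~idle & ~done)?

Sat(~idle) = {Load, Crit}
Sat(~done) = {Sync, Halt, Load, Crit}
Sat(~idle & ~done) = {Load, Crit}
Sat(AX (~idle & ~done)) = {s : every successor in {Load, Crit}} = {Crit}

{Crit}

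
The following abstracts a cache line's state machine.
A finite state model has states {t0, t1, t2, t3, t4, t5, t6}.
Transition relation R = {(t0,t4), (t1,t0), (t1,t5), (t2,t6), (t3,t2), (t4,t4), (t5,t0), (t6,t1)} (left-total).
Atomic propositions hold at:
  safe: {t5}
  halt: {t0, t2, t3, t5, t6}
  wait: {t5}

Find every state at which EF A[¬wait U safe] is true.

Sat(¬wait) = {t0, t1, t2, t3, t4, t6}
A[¬wait U safe]: least fixpoint, start Z0 = Sat(safe) = {t5}, add states in Sat(¬wait) with every successor in Z. Already a fixed point.
Sat(A[¬wait U safe]) = {t5}
EF A[¬wait U safe]: least fixpoint, start Z0 = {t5}, add states with some successor in Z. Z1 = {t1, t5}; Z2 = {t1, t5, t6}; Z3 = {t1, t2, t5, t6}; Z4 = {t1, t2, t3, t5, t6}; fixed.
Sat(EF A[¬wait U safe]) = {t1, t2, t3, t5, t6}

{t1, t2, t3, t5, t6}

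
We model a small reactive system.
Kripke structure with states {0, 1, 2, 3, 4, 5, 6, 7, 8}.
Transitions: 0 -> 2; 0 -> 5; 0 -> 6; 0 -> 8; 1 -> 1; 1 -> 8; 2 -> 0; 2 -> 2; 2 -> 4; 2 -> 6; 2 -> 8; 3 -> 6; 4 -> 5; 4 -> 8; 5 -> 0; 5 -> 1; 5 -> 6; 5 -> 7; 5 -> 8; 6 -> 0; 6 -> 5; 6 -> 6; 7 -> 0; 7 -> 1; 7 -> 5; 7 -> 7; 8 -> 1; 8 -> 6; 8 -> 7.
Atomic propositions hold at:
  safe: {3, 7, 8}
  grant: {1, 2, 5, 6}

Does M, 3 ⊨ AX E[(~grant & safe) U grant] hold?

Yes

Sat(~grant) = {0, 3, 4, 7, 8}
Sat(~grant & safe) = {3, 7, 8}
E[(~grant & safe) U grant]: least fixpoint, start Z0 = Sat(grant) = {1, 2, 5, 6}, add states in Sat(~grant & safe) with some successor in Z. Z1 = {1, 2, 3, 5, 6, 7, 8}; fixed.
Sat(E[(~grant & safe) U grant]) = {1, 2, 3, 5, 6, 7, 8}
Sat(AX E[(~grant & safe) U grant]) = {s : every successor in {1, 2, 3, 5, 6, 7, 8}} = {0, 1, 3, 4, 8}
3 ∈ Sat(AX E[(~grant & safe) U grant]) = {0, 1, 3, 4, 8}, so the formula holds at 3.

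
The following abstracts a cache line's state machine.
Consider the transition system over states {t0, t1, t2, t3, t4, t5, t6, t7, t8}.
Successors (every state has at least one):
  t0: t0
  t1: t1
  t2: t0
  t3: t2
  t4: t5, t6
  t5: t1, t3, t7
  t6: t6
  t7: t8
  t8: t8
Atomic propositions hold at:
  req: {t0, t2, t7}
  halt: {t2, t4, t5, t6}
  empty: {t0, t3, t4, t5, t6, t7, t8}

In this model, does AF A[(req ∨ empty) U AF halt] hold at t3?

Sat(req ∨ empty) = {t0, t2, t3, t4, t5, t6, t7, t8}
AF halt: least fixpoint, start Z0 = {t2, t4, t5, t6}, add states with every successor in Z. Z1 = {t2, t3, t4, t5, t6}; fixed.
Sat(AF halt) = {t2, t3, t4, t5, t6}
A[(req ∨ empty) U AF halt]: least fixpoint, start Z0 = Sat(AF halt) = {t2, t3, t4, t5, t6}, add states in Sat(req ∨ empty) with every successor in Z. Already a fixed point.
Sat(A[(req ∨ empty) U AF halt]) = {t2, t3, t4, t5, t6}
AF A[(req ∨ empty) U AF halt]: least fixpoint, start Z0 = {t2, t3, t4, t5, t6}, add states with every successor in Z. Already a fixed point.
Sat(AF A[(req ∨ empty) U AF halt]) = {t2, t3, t4, t5, t6}
t3 ∈ Sat(AF A[(req ∨ empty) U AF halt]) = {t2, t3, t4, t5, t6}, so the formula holds at t3.

Yes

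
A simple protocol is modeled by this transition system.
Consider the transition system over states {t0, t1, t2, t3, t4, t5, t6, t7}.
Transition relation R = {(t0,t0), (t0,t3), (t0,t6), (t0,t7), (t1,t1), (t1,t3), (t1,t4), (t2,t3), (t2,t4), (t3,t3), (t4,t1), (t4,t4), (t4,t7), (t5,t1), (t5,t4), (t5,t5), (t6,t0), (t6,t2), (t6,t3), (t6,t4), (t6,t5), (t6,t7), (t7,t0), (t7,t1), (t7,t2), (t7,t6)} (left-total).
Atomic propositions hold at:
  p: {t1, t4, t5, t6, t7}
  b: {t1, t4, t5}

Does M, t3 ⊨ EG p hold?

No

EG p: greatest fixpoint, start Z0 = {t1, t4, t5, t6, t7}, keep only states in Sat with some successor in Z. Already a fixed point.
Sat(EG p) = {t1, t4, t5, t6, t7}
t3 ∉ Sat(EG p) = {t1, t4, t5, t6, t7}, so the formula does not hold at t3.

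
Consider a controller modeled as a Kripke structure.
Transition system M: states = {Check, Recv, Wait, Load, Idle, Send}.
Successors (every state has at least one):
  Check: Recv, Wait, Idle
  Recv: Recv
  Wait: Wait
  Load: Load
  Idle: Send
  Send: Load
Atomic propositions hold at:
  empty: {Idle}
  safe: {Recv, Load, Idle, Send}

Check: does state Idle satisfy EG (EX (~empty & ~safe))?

Sat(~empty) = {Check, Recv, Wait, Load, Send}
Sat(~safe) = {Check, Wait}
Sat(~empty & ~safe) = {Check, Wait}
Sat(EX (~empty & ~safe)) = {s : some successor in {Check, Wait}} = {Check, Wait}
EG (EX (~empty & ~safe)): greatest fixpoint, start Z0 = {Check, Wait}, keep only states in Sat with some successor in Z. Already a fixed point.
Sat(EG (EX (~empty & ~safe))) = {Check, Wait}
Idle ∉ Sat(EG (EX (~empty & ~safe))) = {Check, Wait}, so the formula does not hold at Idle.

No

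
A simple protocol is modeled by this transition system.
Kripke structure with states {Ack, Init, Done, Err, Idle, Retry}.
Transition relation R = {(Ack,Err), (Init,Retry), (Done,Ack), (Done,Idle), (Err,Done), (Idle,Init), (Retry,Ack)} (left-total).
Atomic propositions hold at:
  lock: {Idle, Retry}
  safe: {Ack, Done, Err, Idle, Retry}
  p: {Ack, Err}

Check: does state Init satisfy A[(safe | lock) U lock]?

No

Sat(safe | lock) = {Ack, Done, Err, Idle, Retry}
A[(safe | lock) U lock]: least fixpoint, start Z0 = Sat(lock) = {Idle, Retry}, add states in Sat(safe | lock) with every successor in Z. Already a fixed point.
Sat(A[(safe | lock) U lock]) = {Idle, Retry}
Init ∉ Sat(A[(safe | lock) U lock]) = {Idle, Retry}, so the formula does not hold at Init.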